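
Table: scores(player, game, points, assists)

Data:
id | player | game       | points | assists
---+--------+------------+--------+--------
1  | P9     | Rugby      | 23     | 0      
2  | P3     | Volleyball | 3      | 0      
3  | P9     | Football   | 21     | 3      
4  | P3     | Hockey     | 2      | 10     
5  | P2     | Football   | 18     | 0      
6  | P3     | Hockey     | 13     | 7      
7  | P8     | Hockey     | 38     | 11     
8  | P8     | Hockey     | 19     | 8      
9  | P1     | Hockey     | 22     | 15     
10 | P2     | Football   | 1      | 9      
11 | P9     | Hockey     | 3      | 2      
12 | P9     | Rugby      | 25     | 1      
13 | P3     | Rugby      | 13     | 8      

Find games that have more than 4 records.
SELECT game, COUNT(*) as cnt
FROM scores
GROUP BY game
HAVING COUNT(*) > 4

Result:
  Hockey: 6

Note: HAVING filters groups after aggregation, WHERE filters rows before.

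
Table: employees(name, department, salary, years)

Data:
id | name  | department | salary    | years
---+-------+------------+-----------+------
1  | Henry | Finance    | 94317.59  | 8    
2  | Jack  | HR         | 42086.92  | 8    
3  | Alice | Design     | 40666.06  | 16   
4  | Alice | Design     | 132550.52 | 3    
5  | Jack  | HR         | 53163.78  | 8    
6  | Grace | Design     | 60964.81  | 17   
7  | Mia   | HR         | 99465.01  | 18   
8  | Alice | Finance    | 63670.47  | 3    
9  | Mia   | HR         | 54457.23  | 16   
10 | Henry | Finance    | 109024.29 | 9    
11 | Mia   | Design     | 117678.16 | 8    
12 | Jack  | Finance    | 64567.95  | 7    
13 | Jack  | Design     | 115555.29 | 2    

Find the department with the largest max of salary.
SELECT department, MAX(salary) as val
FROM employees
GROUP BY department
ORDER BY val DESC
LIMIT 1

Result: Design with max(salary) = 132550.52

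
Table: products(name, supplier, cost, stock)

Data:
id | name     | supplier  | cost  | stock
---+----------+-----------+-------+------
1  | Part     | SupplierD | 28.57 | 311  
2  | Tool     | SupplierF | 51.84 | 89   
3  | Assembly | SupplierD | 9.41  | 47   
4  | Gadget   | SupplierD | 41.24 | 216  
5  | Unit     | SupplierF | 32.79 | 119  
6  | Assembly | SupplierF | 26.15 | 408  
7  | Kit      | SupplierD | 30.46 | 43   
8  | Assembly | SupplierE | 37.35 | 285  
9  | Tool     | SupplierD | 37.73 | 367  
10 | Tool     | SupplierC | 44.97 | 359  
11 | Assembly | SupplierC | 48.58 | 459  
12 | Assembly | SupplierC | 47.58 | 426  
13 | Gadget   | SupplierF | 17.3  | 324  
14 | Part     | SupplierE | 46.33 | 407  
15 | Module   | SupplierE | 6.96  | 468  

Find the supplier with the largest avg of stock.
SELECT supplier, AVG(stock) as val
FROM products
GROUP BY supplier
ORDER BY val DESC
LIMIT 1

Result: SupplierC with avg(stock) = 414.67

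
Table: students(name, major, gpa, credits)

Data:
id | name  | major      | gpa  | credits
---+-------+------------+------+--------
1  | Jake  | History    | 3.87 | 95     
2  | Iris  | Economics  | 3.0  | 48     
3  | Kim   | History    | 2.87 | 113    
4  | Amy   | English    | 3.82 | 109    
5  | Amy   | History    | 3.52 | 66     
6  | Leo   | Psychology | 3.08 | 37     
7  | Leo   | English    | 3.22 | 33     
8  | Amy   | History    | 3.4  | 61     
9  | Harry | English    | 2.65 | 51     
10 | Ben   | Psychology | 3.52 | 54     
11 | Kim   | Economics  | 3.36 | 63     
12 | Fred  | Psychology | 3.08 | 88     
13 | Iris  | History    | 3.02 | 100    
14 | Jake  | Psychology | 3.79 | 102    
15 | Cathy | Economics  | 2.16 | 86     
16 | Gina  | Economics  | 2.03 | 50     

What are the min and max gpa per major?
SELECT major, MIN(gpa), MAX(gpa)
FROM students
GROUP BY major

Result:
  Economics: min=2.03, max=3.36
  English: min=2.65, max=3.82
  History: min=2.87, max=3.87
  Psychology: min=3.08, max=3.79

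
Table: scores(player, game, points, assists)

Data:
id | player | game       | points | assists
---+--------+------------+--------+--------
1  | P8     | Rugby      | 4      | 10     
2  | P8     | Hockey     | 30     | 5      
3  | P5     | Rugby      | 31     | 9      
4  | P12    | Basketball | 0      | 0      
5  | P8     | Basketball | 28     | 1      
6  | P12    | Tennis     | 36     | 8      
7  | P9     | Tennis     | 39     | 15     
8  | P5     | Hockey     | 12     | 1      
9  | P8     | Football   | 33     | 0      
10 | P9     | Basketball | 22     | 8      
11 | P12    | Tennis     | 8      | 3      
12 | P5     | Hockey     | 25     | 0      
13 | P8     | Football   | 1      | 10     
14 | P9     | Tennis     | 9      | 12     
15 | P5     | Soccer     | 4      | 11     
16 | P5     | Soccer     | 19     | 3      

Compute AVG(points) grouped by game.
SELECT game, AVG(points) as result
FROM scores
GROUP BY game

Result:
  Basketball: 16.67
  Football: 17.00
  Hockey: 22.33
  Rugby: 17.50
  Soccer: 11.50
  Tennis: 23.00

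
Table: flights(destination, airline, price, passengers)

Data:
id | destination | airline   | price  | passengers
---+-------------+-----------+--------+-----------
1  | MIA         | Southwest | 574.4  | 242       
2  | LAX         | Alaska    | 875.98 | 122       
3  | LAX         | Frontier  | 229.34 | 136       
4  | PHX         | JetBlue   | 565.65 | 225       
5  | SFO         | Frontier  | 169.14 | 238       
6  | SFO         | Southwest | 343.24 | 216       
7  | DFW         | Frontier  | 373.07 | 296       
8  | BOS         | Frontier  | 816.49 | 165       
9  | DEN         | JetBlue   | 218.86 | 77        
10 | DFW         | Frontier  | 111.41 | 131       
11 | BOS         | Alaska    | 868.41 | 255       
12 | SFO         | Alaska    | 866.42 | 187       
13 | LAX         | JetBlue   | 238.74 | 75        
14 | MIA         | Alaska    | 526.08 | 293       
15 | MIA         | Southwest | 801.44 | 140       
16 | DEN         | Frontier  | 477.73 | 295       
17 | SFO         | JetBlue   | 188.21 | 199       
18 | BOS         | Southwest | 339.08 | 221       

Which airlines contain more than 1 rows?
SELECT airline, COUNT(*) as cnt
FROM flights
GROUP BY airline
HAVING COUNT(*) > 1

Result:
  Alaska: 4
  Frontier: 6
  JetBlue: 4
  Southwest: 4

Note: HAVING filters groups after aggregation, WHERE filters rows before.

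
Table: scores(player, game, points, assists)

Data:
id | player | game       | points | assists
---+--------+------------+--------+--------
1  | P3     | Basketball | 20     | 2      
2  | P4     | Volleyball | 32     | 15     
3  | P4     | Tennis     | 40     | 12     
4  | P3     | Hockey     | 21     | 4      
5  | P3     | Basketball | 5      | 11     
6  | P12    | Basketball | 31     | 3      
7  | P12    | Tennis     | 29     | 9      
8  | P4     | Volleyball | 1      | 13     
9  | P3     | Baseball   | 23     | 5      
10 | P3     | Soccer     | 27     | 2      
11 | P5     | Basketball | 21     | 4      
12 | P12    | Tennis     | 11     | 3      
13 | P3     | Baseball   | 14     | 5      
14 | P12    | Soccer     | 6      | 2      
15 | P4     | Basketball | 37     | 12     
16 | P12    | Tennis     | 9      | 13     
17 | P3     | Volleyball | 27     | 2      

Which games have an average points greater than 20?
SELECT game, AVG(points)
FROM scores
GROUP BY game
HAVING AVG(points) > 20

Result:
  Basketball: avg=22.80
  Hockey: avg=21.00
  Tennis: avg=22.25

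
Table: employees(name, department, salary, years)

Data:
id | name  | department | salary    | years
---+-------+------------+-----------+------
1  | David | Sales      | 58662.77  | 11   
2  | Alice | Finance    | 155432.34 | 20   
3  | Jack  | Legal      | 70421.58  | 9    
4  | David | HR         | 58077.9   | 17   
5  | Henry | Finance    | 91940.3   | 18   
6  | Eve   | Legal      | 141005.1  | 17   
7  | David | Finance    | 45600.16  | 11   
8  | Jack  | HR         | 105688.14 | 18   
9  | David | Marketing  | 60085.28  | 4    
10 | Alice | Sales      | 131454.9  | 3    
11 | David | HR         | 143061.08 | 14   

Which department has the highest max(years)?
SELECT department, MAX(years) as val
FROM employees
GROUP BY department
ORDER BY val DESC
LIMIT 1

Result: Finance with max(years) = 20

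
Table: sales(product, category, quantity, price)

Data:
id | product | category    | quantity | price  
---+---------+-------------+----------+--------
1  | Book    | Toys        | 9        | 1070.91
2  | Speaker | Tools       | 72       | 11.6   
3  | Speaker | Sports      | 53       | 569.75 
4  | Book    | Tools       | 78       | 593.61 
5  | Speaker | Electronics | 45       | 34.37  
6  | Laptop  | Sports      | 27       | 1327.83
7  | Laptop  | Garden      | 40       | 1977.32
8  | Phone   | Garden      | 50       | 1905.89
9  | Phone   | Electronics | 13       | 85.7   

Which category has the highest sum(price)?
SELECT category, SUM(price) as val
FROM sales
GROUP BY category
ORDER BY val DESC
LIMIT 1

Result: Garden with sum(price) = 3883.21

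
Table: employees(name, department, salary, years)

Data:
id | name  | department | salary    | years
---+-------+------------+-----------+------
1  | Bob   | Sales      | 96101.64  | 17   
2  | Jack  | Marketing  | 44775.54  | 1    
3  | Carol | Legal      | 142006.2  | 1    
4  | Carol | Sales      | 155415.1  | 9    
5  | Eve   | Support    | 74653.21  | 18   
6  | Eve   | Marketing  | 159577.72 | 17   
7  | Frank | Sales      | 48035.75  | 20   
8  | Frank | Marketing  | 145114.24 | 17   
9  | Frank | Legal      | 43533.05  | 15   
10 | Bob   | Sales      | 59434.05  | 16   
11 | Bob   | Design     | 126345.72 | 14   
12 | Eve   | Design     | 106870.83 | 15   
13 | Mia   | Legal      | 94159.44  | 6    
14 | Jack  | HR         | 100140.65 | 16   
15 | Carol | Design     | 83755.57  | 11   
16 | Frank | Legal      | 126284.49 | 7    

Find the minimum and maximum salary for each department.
SELECT department, MIN(salary), MAX(salary)
FROM employees
GROUP BY department

Result:
  Design: min=83755.57, max=126345.72
  HR: min=100140.65, max=100140.65
  Legal: min=43533.05, max=142006.20
  Marketing: min=44775.54, max=159577.72
  Sales: min=48035.75, max=155415.10
  Support: min=74653.21, max=74653.21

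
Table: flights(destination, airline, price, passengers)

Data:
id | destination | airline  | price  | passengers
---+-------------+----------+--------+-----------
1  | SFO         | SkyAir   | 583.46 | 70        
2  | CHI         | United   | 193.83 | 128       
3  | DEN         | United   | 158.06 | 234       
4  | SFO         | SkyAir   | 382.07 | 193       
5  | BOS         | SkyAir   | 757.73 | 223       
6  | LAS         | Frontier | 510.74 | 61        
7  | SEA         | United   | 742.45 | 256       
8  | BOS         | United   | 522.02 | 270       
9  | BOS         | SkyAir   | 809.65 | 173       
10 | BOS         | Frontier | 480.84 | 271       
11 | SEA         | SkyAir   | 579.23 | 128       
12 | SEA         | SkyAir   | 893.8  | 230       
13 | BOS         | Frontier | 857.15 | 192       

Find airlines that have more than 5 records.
SELECT airline, COUNT(*) as cnt
FROM flights
GROUP BY airline
HAVING COUNT(*) > 5

Result:
  SkyAir: 6

Note: HAVING filters groups after aggregation, WHERE filters rows before.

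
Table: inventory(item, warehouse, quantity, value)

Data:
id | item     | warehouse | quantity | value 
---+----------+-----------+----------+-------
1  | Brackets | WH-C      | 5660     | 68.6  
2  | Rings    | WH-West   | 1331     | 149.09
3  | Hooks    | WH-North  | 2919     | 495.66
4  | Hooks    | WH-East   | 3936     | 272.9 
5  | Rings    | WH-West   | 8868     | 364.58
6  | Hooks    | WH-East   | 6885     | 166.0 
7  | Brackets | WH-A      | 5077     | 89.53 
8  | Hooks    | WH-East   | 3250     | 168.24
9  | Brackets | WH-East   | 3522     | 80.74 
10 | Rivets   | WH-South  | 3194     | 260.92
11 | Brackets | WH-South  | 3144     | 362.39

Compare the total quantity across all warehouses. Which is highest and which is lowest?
SELECT warehouse, SUM(quantity)
FROM inventory
GROUP BY warehouse
ORDER BY SUM(quantity)

All groups:
  WH-North: 2919
  WH-A: 5077
  WH-C: 5660
  WH-South: 6338
  WH-West: 10199
  WH-East: 17593

Highest: WH-East (17593)
Lowest: WH-North (2919)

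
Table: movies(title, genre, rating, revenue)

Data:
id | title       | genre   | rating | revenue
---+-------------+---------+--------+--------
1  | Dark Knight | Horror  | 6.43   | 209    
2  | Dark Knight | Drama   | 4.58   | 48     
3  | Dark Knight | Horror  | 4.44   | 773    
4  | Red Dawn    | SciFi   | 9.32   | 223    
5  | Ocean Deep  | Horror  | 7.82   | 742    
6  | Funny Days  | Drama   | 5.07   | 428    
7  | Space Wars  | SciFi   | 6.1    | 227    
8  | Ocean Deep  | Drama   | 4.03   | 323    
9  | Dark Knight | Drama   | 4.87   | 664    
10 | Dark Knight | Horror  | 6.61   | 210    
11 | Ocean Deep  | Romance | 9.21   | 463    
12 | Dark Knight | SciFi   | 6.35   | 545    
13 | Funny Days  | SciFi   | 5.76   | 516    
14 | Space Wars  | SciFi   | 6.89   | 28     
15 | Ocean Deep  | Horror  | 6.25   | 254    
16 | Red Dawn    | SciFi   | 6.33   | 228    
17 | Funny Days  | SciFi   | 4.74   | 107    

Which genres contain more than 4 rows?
SELECT genre, COUNT(*) as cnt
FROM movies
GROUP BY genre
HAVING COUNT(*) > 4

Result:
  Horror: 5
  SciFi: 7

Note: HAVING filters groups after aggregation, WHERE filters rows before.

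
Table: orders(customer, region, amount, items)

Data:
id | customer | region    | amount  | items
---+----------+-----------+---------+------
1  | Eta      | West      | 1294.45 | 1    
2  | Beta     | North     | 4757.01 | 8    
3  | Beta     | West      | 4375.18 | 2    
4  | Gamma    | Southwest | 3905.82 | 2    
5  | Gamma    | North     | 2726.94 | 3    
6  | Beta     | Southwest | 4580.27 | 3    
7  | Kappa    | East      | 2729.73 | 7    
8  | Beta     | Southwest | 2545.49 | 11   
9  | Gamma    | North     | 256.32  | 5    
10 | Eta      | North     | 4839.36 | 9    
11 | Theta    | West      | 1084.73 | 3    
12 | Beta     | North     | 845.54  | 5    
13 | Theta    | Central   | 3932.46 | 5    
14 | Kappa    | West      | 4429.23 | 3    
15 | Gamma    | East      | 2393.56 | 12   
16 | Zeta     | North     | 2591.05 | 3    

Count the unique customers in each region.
SELECT region, COUNT(DISTINCT customer)
FROM orders
GROUP BY region

Result:
  Central: 1 distinct
  East: 2 distinct
  North: 4 distinct
  Southwest: 2 distinct
  West: 4 distinct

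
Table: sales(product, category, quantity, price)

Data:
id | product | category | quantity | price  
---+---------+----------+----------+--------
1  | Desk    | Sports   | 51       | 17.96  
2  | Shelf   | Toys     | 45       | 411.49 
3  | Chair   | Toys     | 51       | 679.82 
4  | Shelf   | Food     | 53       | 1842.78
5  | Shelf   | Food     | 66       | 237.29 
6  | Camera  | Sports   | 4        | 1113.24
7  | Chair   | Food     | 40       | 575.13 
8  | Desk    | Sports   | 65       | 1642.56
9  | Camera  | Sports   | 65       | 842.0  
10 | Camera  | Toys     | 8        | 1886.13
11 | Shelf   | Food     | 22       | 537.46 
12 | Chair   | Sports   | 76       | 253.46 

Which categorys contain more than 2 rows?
SELECT category, COUNT(*) as cnt
FROM sales
GROUP BY category
HAVING COUNT(*) > 2

Result:
  Food: 4
  Sports: 5
  Toys: 3

Note: HAVING filters groups after aggregation, WHERE filters rows before.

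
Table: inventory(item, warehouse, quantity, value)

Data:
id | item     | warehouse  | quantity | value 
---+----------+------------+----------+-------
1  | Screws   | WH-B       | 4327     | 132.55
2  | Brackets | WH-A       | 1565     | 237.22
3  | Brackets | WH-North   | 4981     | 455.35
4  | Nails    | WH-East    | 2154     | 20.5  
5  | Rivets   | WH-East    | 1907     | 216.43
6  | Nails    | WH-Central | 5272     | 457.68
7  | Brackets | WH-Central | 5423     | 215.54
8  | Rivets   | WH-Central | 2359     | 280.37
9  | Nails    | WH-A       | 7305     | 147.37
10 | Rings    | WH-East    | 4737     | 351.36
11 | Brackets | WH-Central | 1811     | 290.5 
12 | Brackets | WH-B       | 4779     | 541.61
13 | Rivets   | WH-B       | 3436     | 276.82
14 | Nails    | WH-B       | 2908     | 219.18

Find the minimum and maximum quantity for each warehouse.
SELECT warehouse, MIN(quantity), MAX(quantity)
FROM inventory
GROUP BY warehouse

Result:
  WH-A: min=1565, max=7305
  WH-B: min=2908, max=4779
  WH-Central: min=1811, max=5423
  WH-East: min=1907, max=4737
  WH-North: min=4981, max=4981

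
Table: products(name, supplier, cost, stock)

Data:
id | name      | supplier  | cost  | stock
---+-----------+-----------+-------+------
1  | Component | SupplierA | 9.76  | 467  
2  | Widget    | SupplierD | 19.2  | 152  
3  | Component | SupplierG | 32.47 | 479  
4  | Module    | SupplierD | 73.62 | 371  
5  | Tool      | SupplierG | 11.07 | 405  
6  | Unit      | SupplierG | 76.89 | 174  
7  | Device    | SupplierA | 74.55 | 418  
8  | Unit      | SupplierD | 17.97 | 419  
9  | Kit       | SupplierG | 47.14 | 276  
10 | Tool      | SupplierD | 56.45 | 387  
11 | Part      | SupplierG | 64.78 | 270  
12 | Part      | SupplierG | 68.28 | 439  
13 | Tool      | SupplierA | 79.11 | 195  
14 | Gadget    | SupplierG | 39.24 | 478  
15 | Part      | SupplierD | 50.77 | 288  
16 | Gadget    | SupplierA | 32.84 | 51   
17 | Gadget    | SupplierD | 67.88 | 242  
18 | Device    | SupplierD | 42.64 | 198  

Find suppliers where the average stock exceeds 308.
SELECT supplier, AVG(stock)
FROM products
GROUP BY supplier
HAVING AVG(stock) > 308

Result:
  SupplierG: avg=360.14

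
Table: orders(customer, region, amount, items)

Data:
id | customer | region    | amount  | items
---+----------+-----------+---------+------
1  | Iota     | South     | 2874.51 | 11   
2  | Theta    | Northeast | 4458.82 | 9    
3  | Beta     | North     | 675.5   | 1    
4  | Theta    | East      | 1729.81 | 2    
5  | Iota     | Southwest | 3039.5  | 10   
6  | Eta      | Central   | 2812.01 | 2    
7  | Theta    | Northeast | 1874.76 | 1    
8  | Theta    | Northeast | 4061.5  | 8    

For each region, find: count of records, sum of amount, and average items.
SELECT region,
       COUNT(*) as cnt,
       SUM(amount) as total_amount,
       AVG(items) as avg_items
FROM orders
GROUP BY region

Result:
  Central: 1 records, 2812.01 total amount, 2.00 avg items
  East: 1 records, 1729.81 total amount, 2.00 avg items
  North: 1 records, 675.50 total amount, 1.00 avg items
  Northeast: 3 records, 10395.08 total amount, 6.00 avg items
  South: 1 records, 2874.51 total amount, 11.00 avg items
  Southwest: 1 records, 3039.50 total amount, 10.00 avg items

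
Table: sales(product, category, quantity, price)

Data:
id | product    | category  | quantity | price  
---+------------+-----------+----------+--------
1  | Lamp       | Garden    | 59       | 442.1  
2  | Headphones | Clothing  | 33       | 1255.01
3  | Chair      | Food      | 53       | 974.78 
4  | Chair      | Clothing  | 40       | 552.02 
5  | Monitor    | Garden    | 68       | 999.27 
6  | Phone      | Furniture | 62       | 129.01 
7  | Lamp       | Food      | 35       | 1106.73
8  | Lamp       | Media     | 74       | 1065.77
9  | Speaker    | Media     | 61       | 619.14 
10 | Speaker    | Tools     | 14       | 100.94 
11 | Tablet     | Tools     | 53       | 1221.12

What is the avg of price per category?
SELECT category, AVG(price) as result
FROM sales
GROUP BY category

Result:
  Clothing: 903.52
  Food: 1040.76
  Furniture: 129.01
  Garden: 720.69
  Media: 842.46
  Tools: 661.03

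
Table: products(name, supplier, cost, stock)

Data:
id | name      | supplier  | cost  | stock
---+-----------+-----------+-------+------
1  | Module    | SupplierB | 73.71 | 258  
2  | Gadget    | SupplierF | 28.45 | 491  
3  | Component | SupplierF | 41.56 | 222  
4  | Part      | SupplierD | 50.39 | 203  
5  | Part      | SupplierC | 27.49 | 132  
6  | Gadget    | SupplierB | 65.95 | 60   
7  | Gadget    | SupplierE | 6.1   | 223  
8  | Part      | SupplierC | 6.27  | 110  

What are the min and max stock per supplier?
SELECT supplier, MIN(stock), MAX(stock)
FROM products
GROUP BY supplier

Result:
  SupplierB: min=60, max=258
  SupplierC: min=110, max=132
  SupplierD: min=203, max=203
  SupplierE: min=223, max=223
  SupplierF: min=222, max=491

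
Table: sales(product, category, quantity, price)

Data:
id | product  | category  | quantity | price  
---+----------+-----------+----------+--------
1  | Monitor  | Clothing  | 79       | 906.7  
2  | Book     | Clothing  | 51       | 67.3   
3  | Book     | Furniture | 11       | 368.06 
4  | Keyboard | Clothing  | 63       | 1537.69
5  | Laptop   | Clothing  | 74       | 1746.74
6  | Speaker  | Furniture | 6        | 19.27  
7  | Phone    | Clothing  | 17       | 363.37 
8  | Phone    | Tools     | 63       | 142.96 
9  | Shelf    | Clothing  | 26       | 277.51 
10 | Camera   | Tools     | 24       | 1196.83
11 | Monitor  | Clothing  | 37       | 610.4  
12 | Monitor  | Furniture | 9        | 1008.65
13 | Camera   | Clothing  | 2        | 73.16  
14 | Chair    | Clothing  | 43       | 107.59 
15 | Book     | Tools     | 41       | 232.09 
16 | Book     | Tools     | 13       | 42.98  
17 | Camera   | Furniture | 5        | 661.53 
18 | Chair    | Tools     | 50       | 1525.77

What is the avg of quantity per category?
SELECT category, AVG(quantity) as result
FROM sales
GROUP BY category

Result:
  Clothing: 43.56
  Furniture: 7.75
  Tools: 38.20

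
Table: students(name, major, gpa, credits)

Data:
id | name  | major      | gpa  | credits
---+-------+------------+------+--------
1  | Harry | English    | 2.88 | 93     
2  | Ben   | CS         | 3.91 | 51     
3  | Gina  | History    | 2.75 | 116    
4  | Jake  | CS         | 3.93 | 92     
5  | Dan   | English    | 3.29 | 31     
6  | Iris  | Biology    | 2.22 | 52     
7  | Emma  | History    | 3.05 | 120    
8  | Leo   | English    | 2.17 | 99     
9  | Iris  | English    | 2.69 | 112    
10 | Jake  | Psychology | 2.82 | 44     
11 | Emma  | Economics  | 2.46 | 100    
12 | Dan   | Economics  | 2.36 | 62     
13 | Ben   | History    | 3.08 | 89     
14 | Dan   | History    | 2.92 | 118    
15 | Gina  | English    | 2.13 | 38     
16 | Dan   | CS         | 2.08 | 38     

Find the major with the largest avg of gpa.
SELECT major, AVG(gpa) as val
FROM students
GROUP BY major
ORDER BY val DESC
LIMIT 1

Result: CS with avg(gpa) = 3.31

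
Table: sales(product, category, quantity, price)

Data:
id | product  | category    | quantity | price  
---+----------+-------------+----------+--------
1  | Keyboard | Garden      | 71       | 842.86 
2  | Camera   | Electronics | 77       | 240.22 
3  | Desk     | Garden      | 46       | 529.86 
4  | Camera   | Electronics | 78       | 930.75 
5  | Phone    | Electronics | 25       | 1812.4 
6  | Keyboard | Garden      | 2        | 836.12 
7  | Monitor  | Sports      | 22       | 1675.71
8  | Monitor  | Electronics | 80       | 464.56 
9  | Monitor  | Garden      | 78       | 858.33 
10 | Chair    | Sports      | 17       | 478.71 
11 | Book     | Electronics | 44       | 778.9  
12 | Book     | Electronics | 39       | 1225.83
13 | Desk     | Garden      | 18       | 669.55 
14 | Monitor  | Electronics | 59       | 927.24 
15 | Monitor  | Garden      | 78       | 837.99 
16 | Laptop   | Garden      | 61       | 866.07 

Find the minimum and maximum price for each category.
SELECT category, MIN(price), MAX(price)
FROM sales
GROUP BY category

Result:
  Electronics: min=240.22, max=1812.40
  Garden: min=529.86, max=866.07
  Sports: min=478.71, max=1675.71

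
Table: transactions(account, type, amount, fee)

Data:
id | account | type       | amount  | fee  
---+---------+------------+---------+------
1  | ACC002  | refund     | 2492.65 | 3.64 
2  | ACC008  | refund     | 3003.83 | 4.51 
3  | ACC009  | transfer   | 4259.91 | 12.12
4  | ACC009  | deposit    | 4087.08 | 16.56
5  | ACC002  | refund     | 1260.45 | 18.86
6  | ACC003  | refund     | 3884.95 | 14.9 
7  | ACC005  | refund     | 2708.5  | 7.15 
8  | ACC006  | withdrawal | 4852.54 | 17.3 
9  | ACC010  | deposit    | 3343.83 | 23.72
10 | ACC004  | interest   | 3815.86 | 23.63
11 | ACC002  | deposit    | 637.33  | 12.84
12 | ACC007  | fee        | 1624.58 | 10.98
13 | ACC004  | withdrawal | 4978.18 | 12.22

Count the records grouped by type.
SELECT type, COUNT(*) as count
FROM transactions
GROUP BY type

Result:
  deposit: 3
  fee: 1
  interest: 1
  refund: 5
  transfer: 1
  withdrawal: 2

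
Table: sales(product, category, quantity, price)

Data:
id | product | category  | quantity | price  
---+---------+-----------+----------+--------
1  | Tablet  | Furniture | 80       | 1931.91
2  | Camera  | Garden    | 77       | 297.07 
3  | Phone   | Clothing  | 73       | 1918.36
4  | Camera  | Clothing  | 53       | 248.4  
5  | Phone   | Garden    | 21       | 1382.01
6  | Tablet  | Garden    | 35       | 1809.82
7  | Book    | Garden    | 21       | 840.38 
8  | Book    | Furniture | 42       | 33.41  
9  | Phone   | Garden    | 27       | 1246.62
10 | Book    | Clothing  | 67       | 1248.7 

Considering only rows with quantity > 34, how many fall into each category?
SELECT category, COUNT(*)
FROM sales
WHERE quantity > 34
GROUP BY category

Note: WHERE filters rows before grouping.

Result:
  Clothing: 3
  Furniture: 2
  Garden: 2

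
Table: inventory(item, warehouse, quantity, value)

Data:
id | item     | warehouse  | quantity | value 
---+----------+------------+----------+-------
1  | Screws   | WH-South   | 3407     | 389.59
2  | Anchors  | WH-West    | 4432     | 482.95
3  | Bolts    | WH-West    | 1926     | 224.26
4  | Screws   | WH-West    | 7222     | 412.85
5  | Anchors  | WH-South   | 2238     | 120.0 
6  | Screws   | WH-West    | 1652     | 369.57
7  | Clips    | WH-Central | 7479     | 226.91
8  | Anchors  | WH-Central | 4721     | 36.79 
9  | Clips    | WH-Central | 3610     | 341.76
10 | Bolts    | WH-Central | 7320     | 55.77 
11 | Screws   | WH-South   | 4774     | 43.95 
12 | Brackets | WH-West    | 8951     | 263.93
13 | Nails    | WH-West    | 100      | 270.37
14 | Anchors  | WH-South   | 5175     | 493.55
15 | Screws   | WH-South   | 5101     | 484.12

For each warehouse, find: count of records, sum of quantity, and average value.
SELECT warehouse,
       COUNT(*) as cnt,
       SUM(quantity) as total_quantity,
       AVG(value) as avg_value
FROM inventory
GROUP BY warehouse

Result:
  WH-Central: 4 records, 23130 total quantity, 165.31 avg value
  WH-South: 5 records, 20695 total quantity, 306.24 avg value
  WH-West: 6 records, 24283 total quantity, 337.32 avg value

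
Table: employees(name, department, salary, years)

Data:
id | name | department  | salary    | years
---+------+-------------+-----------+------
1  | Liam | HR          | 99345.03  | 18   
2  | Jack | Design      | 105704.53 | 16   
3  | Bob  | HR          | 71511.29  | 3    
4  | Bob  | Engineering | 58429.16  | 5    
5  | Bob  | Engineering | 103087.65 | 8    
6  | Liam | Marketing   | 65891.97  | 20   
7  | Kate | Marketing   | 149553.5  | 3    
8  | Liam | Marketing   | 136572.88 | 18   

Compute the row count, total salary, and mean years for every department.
SELECT department,
       COUNT(*) as cnt,
       SUM(salary) as total_salary,
       AVG(years) as avg_years
FROM employees
GROUP BY department

Result:
  Design: 1 records, 105704.53 total salary, 16.00 avg years
  Engineering: 2 records, 161516.81 total salary, 6.50 avg years
  HR: 2 records, 170856.32 total salary, 10.50 avg years
  Marketing: 3 records, 352018.35 total salary, 13.67 avg years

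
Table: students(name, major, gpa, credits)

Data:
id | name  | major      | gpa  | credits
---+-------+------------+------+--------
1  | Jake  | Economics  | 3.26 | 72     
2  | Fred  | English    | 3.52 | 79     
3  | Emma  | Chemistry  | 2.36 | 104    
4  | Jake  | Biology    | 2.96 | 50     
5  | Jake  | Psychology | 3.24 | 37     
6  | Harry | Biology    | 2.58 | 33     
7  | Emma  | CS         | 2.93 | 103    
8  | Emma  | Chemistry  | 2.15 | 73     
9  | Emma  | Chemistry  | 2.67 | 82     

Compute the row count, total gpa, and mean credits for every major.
SELECT major,
       COUNT(*) as cnt,
       SUM(gpa) as total_gpa,
       AVG(credits) as avg_credits
FROM students
GROUP BY major

Result:
  Biology: 2 records, 5.54 total gpa, 41.50 avg credits
  CS: 1 records, 2.93 total gpa, 103.00 avg credits
  Chemistry: 3 records, 7.18 total gpa, 86.33 avg credits
  Economics: 1 records, 3.26 total gpa, 72.00 avg credits
  English: 1 records, 3.52 total gpa, 79.00 avg credits
  Psychology: 1 records, 3.24 total gpa, 37.00 avg credits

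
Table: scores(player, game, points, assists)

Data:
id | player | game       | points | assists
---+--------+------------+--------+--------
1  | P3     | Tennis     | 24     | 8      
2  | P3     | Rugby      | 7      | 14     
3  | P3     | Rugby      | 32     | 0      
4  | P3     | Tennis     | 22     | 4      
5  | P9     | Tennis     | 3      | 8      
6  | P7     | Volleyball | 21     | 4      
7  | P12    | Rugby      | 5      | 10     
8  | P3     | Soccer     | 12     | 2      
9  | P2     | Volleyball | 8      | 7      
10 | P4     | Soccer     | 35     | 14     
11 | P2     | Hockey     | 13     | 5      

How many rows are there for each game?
SELECT game, COUNT(*) as count
FROM scores
GROUP BY game

Result:
  Hockey: 1
  Rugby: 3
  Soccer: 2
  Tennis: 3
  Volleyball: 2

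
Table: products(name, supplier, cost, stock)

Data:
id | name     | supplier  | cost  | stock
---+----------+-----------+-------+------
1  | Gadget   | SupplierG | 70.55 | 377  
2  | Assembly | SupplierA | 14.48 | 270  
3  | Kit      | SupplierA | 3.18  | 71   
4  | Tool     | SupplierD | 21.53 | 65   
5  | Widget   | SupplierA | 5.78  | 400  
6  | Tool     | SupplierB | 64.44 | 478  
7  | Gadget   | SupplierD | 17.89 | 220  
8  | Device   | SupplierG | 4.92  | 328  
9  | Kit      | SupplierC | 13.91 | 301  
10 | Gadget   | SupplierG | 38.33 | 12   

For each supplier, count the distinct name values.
SELECT supplier, COUNT(DISTINCT name)
FROM products
GROUP BY supplier

Result:
  SupplierA: 3 distinct
  SupplierB: 1 distinct
  SupplierC: 1 distinct
  SupplierD: 2 distinct
  SupplierG: 2 distinct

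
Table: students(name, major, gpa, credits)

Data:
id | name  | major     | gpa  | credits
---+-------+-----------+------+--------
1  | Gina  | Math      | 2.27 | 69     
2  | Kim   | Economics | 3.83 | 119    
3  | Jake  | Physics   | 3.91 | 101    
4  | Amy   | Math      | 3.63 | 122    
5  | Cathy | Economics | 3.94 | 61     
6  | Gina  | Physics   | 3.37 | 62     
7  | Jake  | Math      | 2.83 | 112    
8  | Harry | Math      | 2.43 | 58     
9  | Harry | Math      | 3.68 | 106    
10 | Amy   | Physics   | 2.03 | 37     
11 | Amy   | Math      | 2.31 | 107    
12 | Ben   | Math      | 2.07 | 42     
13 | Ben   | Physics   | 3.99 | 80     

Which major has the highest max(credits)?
SELECT major, MAX(credits) as val
FROM students
GROUP BY major
ORDER BY val DESC
LIMIT 1

Result: Math with max(credits) = 122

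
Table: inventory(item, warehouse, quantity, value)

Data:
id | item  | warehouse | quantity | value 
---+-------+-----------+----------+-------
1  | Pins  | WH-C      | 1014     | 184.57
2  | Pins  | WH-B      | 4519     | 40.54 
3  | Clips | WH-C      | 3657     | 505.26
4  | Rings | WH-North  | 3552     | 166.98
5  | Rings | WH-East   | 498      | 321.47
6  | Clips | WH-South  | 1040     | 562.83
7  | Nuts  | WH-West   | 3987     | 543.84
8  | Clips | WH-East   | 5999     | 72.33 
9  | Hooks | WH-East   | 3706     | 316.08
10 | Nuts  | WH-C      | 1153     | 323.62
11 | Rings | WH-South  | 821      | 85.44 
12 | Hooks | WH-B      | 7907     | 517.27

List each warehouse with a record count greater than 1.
SELECT warehouse, COUNT(*) as cnt
FROM inventory
GROUP BY warehouse
HAVING COUNT(*) > 1

Result:
  WH-B: 2
  WH-C: 3
  WH-East: 3
  WH-South: 2

Note: HAVING filters groups after aggregation, WHERE filters rows before.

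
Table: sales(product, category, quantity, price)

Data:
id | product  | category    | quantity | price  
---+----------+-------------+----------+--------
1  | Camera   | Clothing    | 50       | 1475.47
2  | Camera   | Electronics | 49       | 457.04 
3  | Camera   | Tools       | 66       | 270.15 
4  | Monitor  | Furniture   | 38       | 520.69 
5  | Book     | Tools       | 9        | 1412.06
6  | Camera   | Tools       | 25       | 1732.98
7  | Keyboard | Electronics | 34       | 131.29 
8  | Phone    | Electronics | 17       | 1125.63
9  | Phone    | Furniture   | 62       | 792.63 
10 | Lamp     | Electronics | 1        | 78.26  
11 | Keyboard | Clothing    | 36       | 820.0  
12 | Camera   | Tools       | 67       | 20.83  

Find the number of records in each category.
SELECT category, COUNT(*) as count
FROM sales
GROUP BY category

Result:
  Clothing: 2
  Electronics: 4
  Furniture: 2
  Tools: 4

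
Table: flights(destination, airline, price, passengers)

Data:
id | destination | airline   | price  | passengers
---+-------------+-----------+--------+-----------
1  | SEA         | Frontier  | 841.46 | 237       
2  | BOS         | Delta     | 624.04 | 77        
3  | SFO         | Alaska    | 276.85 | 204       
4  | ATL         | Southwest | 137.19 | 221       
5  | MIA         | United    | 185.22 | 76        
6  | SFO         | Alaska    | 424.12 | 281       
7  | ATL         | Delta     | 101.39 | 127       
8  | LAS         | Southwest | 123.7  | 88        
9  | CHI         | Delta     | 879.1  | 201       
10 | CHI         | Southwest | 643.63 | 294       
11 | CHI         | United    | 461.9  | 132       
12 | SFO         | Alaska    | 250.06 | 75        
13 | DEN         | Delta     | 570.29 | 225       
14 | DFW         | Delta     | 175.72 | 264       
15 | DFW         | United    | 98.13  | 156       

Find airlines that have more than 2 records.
SELECT airline, COUNT(*) as cnt
FROM flights
GROUP BY airline
HAVING COUNT(*) > 2

Result:
  Alaska: 3
  Delta: 5
  Southwest: 3
  United: 3

Note: HAVING filters groups after aggregation, WHERE filters rows before.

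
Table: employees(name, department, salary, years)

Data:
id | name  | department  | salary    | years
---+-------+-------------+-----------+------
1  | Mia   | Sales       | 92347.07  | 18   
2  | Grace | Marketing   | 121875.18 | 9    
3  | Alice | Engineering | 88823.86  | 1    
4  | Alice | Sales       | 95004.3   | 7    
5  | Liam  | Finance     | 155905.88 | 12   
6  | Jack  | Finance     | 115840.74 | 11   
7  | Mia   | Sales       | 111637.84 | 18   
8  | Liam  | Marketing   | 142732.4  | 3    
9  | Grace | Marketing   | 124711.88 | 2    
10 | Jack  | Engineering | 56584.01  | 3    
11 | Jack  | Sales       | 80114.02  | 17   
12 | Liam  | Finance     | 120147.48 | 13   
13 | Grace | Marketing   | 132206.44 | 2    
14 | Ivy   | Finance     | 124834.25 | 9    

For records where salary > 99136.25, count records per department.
SELECT department, COUNT(*)
FROM employees
WHERE salary > 99136.25
GROUP BY department

Note: WHERE filters rows before grouping.

Result:
  Finance: 4
  Marketing: 4
  Sales: 1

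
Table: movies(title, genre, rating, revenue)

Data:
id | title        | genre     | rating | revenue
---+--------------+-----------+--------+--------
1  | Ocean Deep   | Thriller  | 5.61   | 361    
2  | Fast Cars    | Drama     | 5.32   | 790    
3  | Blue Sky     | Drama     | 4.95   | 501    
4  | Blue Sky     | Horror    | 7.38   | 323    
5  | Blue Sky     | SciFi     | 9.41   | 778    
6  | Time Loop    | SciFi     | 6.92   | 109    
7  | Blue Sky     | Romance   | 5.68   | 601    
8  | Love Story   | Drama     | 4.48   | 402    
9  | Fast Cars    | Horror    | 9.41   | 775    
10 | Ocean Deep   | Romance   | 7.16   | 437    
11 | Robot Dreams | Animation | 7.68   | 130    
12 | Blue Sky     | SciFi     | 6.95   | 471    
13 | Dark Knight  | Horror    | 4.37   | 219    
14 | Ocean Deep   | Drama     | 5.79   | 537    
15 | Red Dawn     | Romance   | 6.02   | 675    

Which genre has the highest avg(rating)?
SELECT genre, AVG(rating) as val
FROM movies
GROUP BY genre
ORDER BY val DESC
LIMIT 1

Result: SciFi with avg(rating) = 7.76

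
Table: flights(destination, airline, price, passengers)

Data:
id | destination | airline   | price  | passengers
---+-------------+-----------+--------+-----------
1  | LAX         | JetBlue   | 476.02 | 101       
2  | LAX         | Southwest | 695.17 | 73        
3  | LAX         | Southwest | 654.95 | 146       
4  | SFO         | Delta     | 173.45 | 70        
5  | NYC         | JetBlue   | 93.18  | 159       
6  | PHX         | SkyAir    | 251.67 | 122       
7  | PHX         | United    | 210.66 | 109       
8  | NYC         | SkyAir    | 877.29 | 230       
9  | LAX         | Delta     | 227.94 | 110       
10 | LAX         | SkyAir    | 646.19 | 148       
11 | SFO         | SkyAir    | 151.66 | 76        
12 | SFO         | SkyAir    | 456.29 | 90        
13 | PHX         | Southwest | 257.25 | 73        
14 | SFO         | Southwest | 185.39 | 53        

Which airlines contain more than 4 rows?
SELECT airline, COUNT(*) as cnt
FROM flights
GROUP BY airline
HAVING COUNT(*) > 4

Result:
  SkyAir: 5

Note: HAVING filters groups after aggregation, WHERE filters rows before.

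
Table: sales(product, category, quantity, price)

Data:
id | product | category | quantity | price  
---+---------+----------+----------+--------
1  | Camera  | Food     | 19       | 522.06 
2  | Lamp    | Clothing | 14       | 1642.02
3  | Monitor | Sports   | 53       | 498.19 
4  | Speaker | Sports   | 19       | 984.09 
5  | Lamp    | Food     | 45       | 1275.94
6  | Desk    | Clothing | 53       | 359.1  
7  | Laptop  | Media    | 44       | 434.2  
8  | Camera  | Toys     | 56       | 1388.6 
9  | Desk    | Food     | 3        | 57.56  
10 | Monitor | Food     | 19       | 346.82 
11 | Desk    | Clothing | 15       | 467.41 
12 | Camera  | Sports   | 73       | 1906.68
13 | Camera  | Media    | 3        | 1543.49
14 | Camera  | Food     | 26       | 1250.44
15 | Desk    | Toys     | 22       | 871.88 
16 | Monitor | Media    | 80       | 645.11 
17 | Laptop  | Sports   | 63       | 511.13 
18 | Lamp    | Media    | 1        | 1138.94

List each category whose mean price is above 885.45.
SELECT category, AVG(price)
FROM sales
GROUP BY category
HAVING AVG(price) > 885.45

Result:
  Media: avg=940.44
  Sports: avg=975.02
  Toys: avg=1130.24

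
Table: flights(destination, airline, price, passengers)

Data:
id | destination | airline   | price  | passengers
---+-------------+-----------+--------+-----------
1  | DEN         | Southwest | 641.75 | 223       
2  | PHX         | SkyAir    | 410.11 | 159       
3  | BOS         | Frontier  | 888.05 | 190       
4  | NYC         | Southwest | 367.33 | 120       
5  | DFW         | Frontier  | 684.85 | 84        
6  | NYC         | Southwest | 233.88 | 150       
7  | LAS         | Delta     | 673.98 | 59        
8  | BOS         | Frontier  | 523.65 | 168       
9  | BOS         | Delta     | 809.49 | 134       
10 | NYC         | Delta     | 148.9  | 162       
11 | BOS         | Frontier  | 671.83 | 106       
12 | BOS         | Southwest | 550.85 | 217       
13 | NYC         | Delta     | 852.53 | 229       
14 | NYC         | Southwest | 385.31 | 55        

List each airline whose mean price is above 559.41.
SELECT airline, AVG(price)
FROM flights
GROUP BY airline
HAVING AVG(price) > 559.41

Result:
  Delta: avg=621.23
  Frontier: avg=692.10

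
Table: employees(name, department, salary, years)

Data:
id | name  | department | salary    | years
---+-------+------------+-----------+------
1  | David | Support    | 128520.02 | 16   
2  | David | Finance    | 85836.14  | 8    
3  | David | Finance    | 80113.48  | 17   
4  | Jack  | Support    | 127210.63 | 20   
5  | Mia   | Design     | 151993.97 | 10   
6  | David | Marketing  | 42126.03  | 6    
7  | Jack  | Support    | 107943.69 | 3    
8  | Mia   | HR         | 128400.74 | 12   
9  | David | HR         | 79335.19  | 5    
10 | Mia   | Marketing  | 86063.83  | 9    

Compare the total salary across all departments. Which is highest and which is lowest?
SELECT department, SUM(salary)
FROM employees
GROUP BY department
ORDER BY SUM(salary)

All groups:
  Marketing: 128189.86
  Design: 151993.97
  Finance: 165949.62
  HR: 207735.93
  Support: 363674.34

Highest: Support (363674.34)
Lowest: Marketing (128189.86)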